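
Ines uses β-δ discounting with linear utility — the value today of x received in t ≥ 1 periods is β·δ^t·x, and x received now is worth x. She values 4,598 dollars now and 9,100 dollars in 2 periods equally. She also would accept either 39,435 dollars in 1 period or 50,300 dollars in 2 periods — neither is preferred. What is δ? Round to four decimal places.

Both payoffs in the second observation are in the future, so β drops out: δ^1·39435 = δ^2·50300 ⇒ δ = 39435/50300 = 0.78400.

δ ≈ 0.7840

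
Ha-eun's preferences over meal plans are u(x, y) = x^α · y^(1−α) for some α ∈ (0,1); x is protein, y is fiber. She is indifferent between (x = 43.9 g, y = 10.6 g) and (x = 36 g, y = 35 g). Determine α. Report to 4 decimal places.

α ≈ 0.8576

Indifference: 43.9^α · 10.6^(1−α) = 36^α · 35^(1−α).
Rearrange to (43.9/36)^α = (35/10.6)^(1−α) and take logs: α·0.1983954 = (1−α)·1.1944941.
With A = 0.1983954 and B = 1.1944941: α·A = (1−α)·B, so α = B/(A+B) = 1.1944941/1.3928895 ≈ 0.8576.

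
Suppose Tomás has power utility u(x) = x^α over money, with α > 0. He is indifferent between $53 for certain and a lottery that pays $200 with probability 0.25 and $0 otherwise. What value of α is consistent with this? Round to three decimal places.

α ≈ 1.044

EU(lottery) = 0.25·200^α + 0.75·0 = 0.25·200^α.
Indifference: 53^α = 0.25·200^α, so (53/200)^α = 0.25.
α = ln(0.25) / ln(53/200) = -1.386294/-1.328025 ≈ 1.044.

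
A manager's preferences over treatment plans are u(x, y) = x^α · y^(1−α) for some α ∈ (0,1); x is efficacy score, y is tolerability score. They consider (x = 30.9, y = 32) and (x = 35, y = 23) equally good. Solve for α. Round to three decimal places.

The Cobb–Douglas utilities coincide, so 30.9^α·32^(1−α) = 35^α·23^(1−α).
Rearrange to (30.9/35)^α = (23/32)^(1−α) and take logs: α·-0.124592 = (1−α)·-0.330242.
Thus α·(-0.454834) = -0.330242, so α = -0.330242/-0.454834 ≈ 0.726.

α ≈ 0.726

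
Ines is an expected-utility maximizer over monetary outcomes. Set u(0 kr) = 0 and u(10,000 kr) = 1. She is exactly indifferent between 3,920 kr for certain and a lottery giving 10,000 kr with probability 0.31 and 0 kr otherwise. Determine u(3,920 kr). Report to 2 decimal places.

0.31

The indifference gives u(3,920 kr) = 0.31·u(10,000 kr) + 0.69·u(0 kr) = 0.31·1 + 0.69·0 = 0.31.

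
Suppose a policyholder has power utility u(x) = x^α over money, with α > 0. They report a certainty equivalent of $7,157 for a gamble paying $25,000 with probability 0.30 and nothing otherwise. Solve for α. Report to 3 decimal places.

α ≈ 0.963

The lottery's expected utility is 0.30·u(25000) + 0.70·u(0) = 0.30·25000^α (since u(0) = 0 for α > 0).
Indifference: 7157^α = 0.30·25000^α, so (7157/25000)^α = 0.30.
α = ln(0.30) / ln(7157/25000) = -1.203973/-1.250785 ≈ 0.963.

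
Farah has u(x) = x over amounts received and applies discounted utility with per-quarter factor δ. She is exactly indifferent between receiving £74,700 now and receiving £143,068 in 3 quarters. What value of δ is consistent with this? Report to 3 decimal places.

The payoff in 3 quarters is discounted by δ^3, so u(74700) = δ^3·u(143068) and δ^3 = u(74700)/u(143068).
With u(x) = x: δ^3 = 74700/143068 = 0.52213.
So δ = 0.52213^(1/3) ≈ 0.805.

δ ≈ 0.805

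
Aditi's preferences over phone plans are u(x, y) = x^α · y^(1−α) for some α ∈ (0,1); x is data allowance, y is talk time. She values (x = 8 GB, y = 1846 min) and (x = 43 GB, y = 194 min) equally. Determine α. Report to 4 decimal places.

α ≈ 0.5726

Indifference: 8^α · 1846^(1−α) = 43^α · 194^(1−α).
(8/43)^α = (194/1846)^(1−α); take logs: α·ln(8/43) = (1−α)·ln(194/1846), i.e. α·-1.6817586 = (1−α)·-2.2529183.
Thus α·(-3.9346769) = -2.2529183, so α = -2.2529183/-3.9346769 ≈ 0.5726.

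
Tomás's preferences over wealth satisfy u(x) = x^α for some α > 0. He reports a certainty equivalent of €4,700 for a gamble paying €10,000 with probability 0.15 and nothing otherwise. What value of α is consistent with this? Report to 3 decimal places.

α ≈ 2.513

Since u(0) = 0, the lottery's EU is 0.15·10000^α.
Indifference: 4700^α = 0.15·10000^α, so (4700/10000)^α = 0.15.
Taking logs: α·ln(4700/10000) = ln(0.15), so α = -1.897120 / -0.755023 ≈ 2.513.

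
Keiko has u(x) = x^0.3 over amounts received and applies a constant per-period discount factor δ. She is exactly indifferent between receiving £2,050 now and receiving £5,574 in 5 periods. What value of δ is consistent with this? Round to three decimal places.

δ ≈ 0.942

The payoff in 5 periods is discounted by δ^5, so u(2050) = δ^5·u(5574) and δ^5 = u(2050)/u(5574).
With u(x) = x^0.3: δ^5 = 2050^0.3/5574^0.3 = (2050/5574)^0.3 = 0.74076.
So δ = 0.74076^(1/5) ≈ 0.942.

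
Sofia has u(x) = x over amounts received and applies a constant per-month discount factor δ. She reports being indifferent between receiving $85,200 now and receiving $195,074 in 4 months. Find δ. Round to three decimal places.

Indifference means u(85200) = δ^4 · u(195074), so δ^4 = u(85200)/u(195074).
With u(x) = x: δ^4 = 85200/195074 = 0.43676.
So δ = 0.43676^(1/4) ≈ 0.813.

δ ≈ 0.813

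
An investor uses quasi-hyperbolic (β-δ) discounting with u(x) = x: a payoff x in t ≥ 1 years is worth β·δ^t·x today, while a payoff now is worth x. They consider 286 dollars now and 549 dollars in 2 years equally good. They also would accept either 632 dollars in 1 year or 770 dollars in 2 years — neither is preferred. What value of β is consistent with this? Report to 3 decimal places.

β ≈ 0.773

Both payoffs in the second observation are in the future, so β drops out: δ^1·632 = δ^2·770 ⇒ δ = 632/770 = 0.82078.
Substituting δ into 286 = β·δ^2·549: β = 286/(369.850) ≈ 0.773.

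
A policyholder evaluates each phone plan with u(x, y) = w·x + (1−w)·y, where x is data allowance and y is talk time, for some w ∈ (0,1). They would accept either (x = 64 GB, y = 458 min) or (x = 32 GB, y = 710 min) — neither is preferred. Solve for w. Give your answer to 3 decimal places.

u(64,458) = u(32,710) means w·64 + (1−w)·458 = w·32 + (1−w)·710.
w·(64−32) = (1−w)·(710−458), i.e. w·32 = (1−w)·252.
So w/(1−w) = 252/32 = 7.8750, giving w = 252/(32+252) = 0.887.

w = 0.887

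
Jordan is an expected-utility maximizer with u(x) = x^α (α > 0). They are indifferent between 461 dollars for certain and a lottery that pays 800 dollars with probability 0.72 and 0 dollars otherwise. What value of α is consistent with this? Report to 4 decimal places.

α ≈ 0.5960

The lottery's expected utility is 0.72·u(800) + 0.28·u(0) = 0.72·800^α (since u(0) = 0 for α > 0).
Setting u(461) equal to that: 461^α = 0.72·800^α ⇒ (461/800)^α = 0.72.
α = ln(0.72) / ln(461/800) = -0.3285041/-0.5512137 ≈ 0.5960.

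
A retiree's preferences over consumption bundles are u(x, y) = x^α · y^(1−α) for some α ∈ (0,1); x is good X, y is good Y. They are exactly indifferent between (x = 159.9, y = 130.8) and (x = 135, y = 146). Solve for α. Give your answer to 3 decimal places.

Indifference: 159.9^α · 130.8^(1−α) = 135^α · 146^(1−α).
Taking logs: α·ln 159.9 + (1−α)·ln 130.8 = α·ln 135 + (1−α)·ln 146, i.e. α·0.169274 = (1−α)·0.109937.
Thus α·(0.279211) = 0.109937, so α = 0.109937/0.279211 ≈ 0.394.

α ≈ 0.394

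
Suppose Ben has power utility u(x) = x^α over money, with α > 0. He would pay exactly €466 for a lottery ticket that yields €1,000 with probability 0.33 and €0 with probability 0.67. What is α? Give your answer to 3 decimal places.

α ≈ 1.452

EU(lottery) = 0.33·1000^α + 0.67·0 = 0.33·1000^α.
Indifference: 466^α = 0.33·1000^α, so (466/1000)^α = 0.33.
α = ln(0.33) / ln(466/1000) = -1.108663/-0.763570 ≈ 1.452.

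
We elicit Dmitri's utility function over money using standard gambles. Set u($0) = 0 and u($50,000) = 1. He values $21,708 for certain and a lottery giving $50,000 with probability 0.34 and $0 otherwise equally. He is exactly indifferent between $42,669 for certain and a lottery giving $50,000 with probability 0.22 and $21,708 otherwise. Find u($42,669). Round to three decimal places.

First, u($21,708) = 0.34·u($50,000) + 0.66·u($0) = 0.34.
Chaining: u($42,669) = 0.22·1.00 + 0.78·0.34 = 0.4852.

0.485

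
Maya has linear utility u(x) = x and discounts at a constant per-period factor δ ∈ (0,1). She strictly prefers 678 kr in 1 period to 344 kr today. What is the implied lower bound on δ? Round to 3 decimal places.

δ > 0.507

Under u(x) = x this choice says 344 < δ·678.
So δ > 344/678 = 0.50737.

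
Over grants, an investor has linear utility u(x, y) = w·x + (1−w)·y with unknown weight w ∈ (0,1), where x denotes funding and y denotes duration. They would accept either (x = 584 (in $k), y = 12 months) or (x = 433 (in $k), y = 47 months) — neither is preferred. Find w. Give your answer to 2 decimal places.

Equating utilities: w·584 + (1−w)·12 = w·433 + (1−w)·47.
w·(584−433) = (1−w)·(47−12), i.e. w·151 = (1−w)·35.
Hence w = 35/(151+35) = 35/186 = 0.19.

w = 0.19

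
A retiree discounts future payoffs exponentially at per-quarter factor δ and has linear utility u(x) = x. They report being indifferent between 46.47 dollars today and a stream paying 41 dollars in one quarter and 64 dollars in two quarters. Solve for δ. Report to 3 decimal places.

δ ≈ 0.590

The stream is worth 41δ + 64δ² today, so 41δ + 64δ² = 46.47.
Rearranged: 64δ² + 41δ − 46.47 = 0.
δ = (−41 + √(41² + 4·64·46.47)) / (2·64) = (−41 + √13577.32) / 128 ≈ 0.590.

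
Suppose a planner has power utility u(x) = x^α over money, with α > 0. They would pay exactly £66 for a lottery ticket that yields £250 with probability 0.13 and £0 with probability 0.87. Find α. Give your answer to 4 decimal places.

Since u(0) = 0, the lottery's EU is 0.13·250^α.
Equating: 66^α = 0.13·250^α, i.e. 0.2640^α = 0.13.
Taking logs: α·ln(66/250) = ln(0.13), so α = -2.0402208 / -1.3318062 ≈ 1.5319.

α ≈ 1.5319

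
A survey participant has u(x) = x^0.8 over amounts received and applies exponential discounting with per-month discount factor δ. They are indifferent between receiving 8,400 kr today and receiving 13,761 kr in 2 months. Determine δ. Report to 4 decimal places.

The payoff in 2 months is discounted by δ^2, so u(8400) = δ^2·u(13761) and δ^2 = u(8400)/u(13761).
Since u(x) = x^0.8, δ^2 = (8400/13761)^0.8 = 0.61042^0.8 = 0.67376.
Taking the square root: δ = 0.67376^(1/2) ≈ 0.8208.

δ ≈ 0.8208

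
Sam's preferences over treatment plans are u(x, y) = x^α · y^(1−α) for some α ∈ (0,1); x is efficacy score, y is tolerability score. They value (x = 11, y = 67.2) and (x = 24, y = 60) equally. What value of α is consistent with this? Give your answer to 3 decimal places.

α ≈ 0.127

The Cobb–Douglas utilities coincide, so 11^α·67.2^(1−α) = 24^α·60^(1−α).
Taking logs: α·ln 11 + (1−α)·ln 67.2 = α·ln 24 + (1−α)·ln 60, i.e. α·-0.780159 = (1−α)·-0.113329.
So α/(1−α) = (-0.113329)/(-0.780159) = 0.145264, and α = 0.145264/1.145264 ≈ 0.127.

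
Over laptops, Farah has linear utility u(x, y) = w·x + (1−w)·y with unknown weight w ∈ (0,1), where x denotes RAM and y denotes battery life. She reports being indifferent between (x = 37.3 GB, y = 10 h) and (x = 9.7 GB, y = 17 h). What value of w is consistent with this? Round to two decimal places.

w = 0.20

u(37.3,10) = u(9.7,17) means w·37.3 + (1−w)·10 = w·9.7 + (1−w)·17.
Rearranging, 27.6·w − 7·(1−w) = 0.
The marginal rate of substitution is 7/27.6, so w = 7/(27.6+7) = 0.20.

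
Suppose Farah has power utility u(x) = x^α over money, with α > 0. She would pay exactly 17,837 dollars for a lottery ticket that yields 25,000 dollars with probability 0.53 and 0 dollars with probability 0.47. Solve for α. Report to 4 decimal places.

α ≈ 1.8806

Since u(0) = 0, the lottery's EU is 0.53·25000^α.
Setting u(17837) equal to that: 17837^α = 0.53·25000^α ⇒ (17837/25000)^α = 0.53.
Taking logs: α·ln(17837/25000) = ln(0.53), so α = -0.6348783 / -0.3376009 ≈ 1.8806.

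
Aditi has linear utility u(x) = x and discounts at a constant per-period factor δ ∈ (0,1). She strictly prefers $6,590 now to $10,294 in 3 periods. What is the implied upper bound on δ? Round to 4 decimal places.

δ < 0.8619

Comparing present values: 6590 > δ^3·10294.
So δ^3 < 6590/10294 = 0.64018; taking the cube root of both positive sides preserves the inequality.
δ < 0.64018^(1/3) = 0.8619.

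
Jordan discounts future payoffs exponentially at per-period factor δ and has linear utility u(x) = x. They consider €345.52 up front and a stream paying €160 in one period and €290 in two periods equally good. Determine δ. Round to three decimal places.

Present value of the stream is 160·δ + 290·δ². Indifference gives 160δ + 290δ² = 345.52.
That is, 290δ² + 160δ − 345.52 = 0, a quadratic in δ.
The positive root is δ = [−160 + √(160² + 4·290·345.52)] / (2·290) = (−160 + 652.996)/580 ≈ 0.850.

δ ≈ 0.850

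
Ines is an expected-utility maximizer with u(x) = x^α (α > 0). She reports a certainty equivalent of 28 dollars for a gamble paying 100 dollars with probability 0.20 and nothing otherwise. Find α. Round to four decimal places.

Since u(0) = 0, the lottery's EU is 0.20·100^α.
Indifference: 28^α = 0.20·100^α, so (28/100)^α = 0.20.
Taking logs: α·ln(28/100) = ln(0.20), so α = -1.6094379 / -1.2729657 ≈ 1.2643.

α ≈ 1.2643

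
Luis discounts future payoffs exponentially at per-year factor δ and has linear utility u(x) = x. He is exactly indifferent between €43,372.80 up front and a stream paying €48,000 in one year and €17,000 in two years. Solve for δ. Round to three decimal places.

The stream is worth 48000δ + 17000δ² today, so 48000δ + 17000δ² = 43372.80.
So 17000δ² + 48000δ − 43372.80 = 0.
The positive root is δ = [−48000 + √(48000² + 4·17000·43372.80)] / (2·17000) = (−48000 + 72480.000)/34000 ≈ 0.720.

δ ≈ 0.720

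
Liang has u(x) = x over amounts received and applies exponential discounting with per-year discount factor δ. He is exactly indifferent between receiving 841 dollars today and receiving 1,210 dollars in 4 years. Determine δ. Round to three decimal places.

δ ≈ 0.913

Indifference means u(841) = δ^4 · u(1210), so δ^4 = u(841)/u(1210).
With u(x) = x: δ^4 = 841/1210 = 0.69504.
So δ = 0.69504^(1/4) ≈ 0.913.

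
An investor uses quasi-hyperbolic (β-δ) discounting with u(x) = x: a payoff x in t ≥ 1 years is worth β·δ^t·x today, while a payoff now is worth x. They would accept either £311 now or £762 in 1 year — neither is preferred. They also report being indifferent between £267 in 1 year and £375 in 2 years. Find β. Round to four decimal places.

From the later pair, β·δ^1·267 = β·δ^2·375; dividing through, δ = 267/375 = 0.71200.
Now use the now-vs-future pair: 311 = β·δ·762 gives β = 311/(0.71200·762) ≈ 0.5732.

β ≈ 0.5732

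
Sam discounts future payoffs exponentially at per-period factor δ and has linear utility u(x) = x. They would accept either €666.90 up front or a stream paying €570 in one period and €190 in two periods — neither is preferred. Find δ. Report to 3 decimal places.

δ ≈ 0.900

Present value of the stream is 570·δ + 190·δ². Indifference gives 570δ + 190δ² = 666.90.
That is, 190δ² + 570δ − 666.90 = 0, a quadratic in δ.
By the quadratic formula (taking the positive root), δ = (−570 + √831744.00) / 380 ≈ 0.900.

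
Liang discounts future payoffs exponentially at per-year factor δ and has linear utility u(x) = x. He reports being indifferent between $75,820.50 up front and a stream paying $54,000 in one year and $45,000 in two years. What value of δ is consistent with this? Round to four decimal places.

δ ≈ 0.8300

Present value of the stream is 54000·δ + 45000·δ². Indifference gives 54000δ + 45000δ² = 75820.50.
So 45000δ² + 54000δ − 75820.50 = 0.
By the quadratic formula (taking the positive root), δ = (−54000 + √16563690000.00) / 90000 ≈ 0.8300.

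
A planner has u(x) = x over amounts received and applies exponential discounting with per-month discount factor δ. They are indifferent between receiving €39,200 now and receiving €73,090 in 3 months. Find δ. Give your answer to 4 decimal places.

δ ≈ 0.8125

The payoff in 3 months is discounted by δ^3, so u(39200) = δ^3·u(73090) and δ^3 = u(39200)/u(73090).
With u(x) = x: δ^3 = 39200/73090 = 0.53633.
Hence δ = (0.53633)^(1/3) = 0.812474.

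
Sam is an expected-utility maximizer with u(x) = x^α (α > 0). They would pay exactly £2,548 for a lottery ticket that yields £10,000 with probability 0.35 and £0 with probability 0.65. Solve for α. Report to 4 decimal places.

α ≈ 0.7678

EU(lottery) = 0.35·10000^α + 0.65·0 = 0.35·10000^α.
Equating: 2548^α = 0.35·10000^α, i.e. 0.2548^α = 0.35.
Taking logs: α·ln(2548/10000) = ln(0.35), so α = -1.0498221 / -1.3672764 ≈ 0.7678.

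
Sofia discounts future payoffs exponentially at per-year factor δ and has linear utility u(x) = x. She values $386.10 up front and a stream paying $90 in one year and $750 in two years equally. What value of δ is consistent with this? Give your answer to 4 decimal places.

δ ≈ 0.6600

Equating present values: 386.10 = 90δ + 750δ².
That is, 750δ² + 90δ − 386.10 = 0, a quadratic in δ.
The positive root is δ = [−90 + √(90² + 4·750·386.10)] / (2·750) = (−90 + 1080.000)/1500 ≈ 0.6600.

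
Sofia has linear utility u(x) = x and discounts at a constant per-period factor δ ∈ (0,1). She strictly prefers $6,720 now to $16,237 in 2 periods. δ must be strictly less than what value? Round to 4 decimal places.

δ < 0.6433

Under u(x) = x this choice says 6720 > δ^2·16237.
Hence δ^2 < 6720/16237 = 0.41387, and x ↦ x^(1/2) is increasing on (0,∞).
δ < 0.41387^(1/2) = 0.6433.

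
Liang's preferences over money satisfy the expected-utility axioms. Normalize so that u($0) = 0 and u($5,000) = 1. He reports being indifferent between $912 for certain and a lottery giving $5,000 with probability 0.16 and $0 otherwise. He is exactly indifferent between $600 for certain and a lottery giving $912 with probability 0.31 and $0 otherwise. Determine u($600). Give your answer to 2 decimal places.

0.05

The first gamble pins u($912): it must equal 0.16·1 + 0.84·0 = 0.16.
Chaining: u($600) = 0.31·0.16 + 0.69·0.00 = 0.0496.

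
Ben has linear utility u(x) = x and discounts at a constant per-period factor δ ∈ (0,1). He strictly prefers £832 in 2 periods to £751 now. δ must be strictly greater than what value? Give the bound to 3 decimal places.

Under u(x) = x this choice says 751 < δ^2·832.
Hence δ^2 > 751/832 = 0.90264, and x ↦ x^(1/2) is increasing on (0,∞).
δ > (751/832)^(1/2) ≈ 0.950.

δ > 0.950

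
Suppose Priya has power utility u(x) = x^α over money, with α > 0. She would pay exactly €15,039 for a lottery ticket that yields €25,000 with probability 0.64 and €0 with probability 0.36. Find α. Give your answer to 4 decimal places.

α ≈ 0.8781

The lottery's expected utility is 0.64·u(25000) + 0.36·u(0) = 0.64·25000^α (since u(0) = 0 for α > 0).
Indifference: 15039^α = 0.64·25000^α, so (15039/25000)^α = 0.64.
Take logs: α = ln 0.64 / ln(15039/25000) ≈ 0.878122.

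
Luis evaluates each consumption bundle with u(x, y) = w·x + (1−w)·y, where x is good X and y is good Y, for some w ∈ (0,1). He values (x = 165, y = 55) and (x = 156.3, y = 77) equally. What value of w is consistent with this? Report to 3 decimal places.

u(165,55) = u(156.3,77) means w·165 + (1−w)·55 = w·156.3 + (1−w)·77.
Rearranging, 8.7·w − 22·(1−w) = 0.
The marginal rate of substitution is 22/8.7, so w = 22/(8.7+22) = 0.717.

w = 0.717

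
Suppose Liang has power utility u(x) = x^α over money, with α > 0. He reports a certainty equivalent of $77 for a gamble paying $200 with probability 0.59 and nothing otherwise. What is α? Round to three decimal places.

α ≈ 0.553

The lottery's expected utility is 0.59·u(200) + 0.41·u(0) = 0.59·200^α (since u(0) = 0 for α > 0).
Indifference: 77^α = 0.59·200^α, so (77/200)^α = 0.59.
Taking logs: α·ln(77/200) = ln(0.59), so α = -0.527633 / -0.954512 ≈ 0.553.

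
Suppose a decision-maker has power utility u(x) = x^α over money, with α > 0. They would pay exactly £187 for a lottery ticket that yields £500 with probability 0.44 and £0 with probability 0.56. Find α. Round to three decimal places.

α ≈ 0.835

Since u(0) = 0, the lottery's EU is 0.44·500^α.
Equating: 187^α = 0.44·500^α, i.e. 0.3740^α = 0.44.
Take logs: α = ln 0.44 / ln(187/500) ≈ 0.83475.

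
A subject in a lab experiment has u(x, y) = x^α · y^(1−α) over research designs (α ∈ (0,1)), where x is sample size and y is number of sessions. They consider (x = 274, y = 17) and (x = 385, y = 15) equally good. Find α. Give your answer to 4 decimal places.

α ≈ 0.2690

Indifference: 274^α · 17^(1−α) = 385^α · 15^(1−α).
Taking logs: α·ln 274 + (1−α)·ln 17 = α·ln 385 + (1−α)·ln 15, i.e. α·-0.3401152 = (1−α)·-0.1251631.
Thus α·(-0.4652783) = -0.1251631, so α = -0.1251631/-0.4652783 ≈ 0.2690.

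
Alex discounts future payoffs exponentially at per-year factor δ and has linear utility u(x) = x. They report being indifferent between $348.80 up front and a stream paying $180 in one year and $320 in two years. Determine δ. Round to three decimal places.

Present value of the stream is 180·δ + 320·δ². Indifference gives 180δ + 320δ² = 348.80.
Rearranged: 320δ² + 180δ − 348.80 = 0.
The positive root is δ = [−180 + √(180² + 4·320·348.80)] / (2·320) = (−180 + 692.000)/640 ≈ 0.800.

δ ≈ 0.800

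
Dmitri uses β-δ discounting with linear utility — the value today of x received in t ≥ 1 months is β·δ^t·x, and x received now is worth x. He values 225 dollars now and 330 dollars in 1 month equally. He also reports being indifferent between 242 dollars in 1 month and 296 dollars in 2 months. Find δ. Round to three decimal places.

Both payoffs in the second observation are in the future, so β drops out: δ^1·242 = δ^2·296 ⇒ δ = 242/296 = 0.81757.

δ ≈ 0.818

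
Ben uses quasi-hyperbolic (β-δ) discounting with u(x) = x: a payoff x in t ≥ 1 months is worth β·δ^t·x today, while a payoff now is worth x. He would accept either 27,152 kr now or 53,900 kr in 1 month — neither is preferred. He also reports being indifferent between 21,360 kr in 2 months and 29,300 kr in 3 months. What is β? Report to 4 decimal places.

β ≈ 0.6910

The second indifference involves only future payoffs, so β cancels: β·δ^2·21360 = β·δ^3·29300, giving δ = 21360/29300 = 0.72901.
Now use the now-vs-future pair: 27152 = β·δ·53900 gives β = 27152/(0.72901·53900) ≈ 0.6910.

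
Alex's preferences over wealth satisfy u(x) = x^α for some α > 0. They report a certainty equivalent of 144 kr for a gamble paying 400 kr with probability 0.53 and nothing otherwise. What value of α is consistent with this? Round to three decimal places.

EU(lottery) = 0.53·400^α + 0.47·0 = 0.53·400^α.
Equating: 144^α = 0.53·400^α, i.e. 0.3600^α = 0.53.
Taking logs: α·ln(144/400) = ln(0.53), so α = -0.634878 / -1.021651 ≈ 0.621.

α ≈ 0.621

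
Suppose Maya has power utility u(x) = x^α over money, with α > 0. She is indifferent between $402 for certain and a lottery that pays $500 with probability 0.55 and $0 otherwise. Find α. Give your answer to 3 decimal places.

The lottery's expected utility is 0.55·u(500) + 0.45·u(0) = 0.55·500^α (since u(0) = 0 for α > 0).
Setting u(402) equal to that: 402^α = 0.55·500^α ⇒ (402/500)^α = 0.55.
Take logs: α = ln 0.55 / ln(402/500) ≈ 2.74041.

α ≈ 2.740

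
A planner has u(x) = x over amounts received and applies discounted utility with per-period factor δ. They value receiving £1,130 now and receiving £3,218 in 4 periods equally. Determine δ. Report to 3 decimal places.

δ ≈ 0.770

Equating discounted utilities: u(1130) = δ^4·u(3218) ⇒ δ^4 = u(1130)/u(3218).
With u(x) = x: δ^4 = 1130/3218 = 0.35115.
So δ = 0.35115^(1/4) ≈ 0.770.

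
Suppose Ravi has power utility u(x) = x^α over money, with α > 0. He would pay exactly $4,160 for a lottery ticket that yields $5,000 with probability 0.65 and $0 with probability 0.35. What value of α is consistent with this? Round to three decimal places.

α ≈ 2.342

The lottery's expected utility is 0.65·u(5000) + 0.35·u(0) = 0.65·5000^α (since u(0) = 0 for α > 0).
Indifference: 4160^α = 0.65·5000^α, so (4160/5000)^α = 0.65.
Take logs: α = ln 0.65 / ln(4160/5000) ≈ 2.34219.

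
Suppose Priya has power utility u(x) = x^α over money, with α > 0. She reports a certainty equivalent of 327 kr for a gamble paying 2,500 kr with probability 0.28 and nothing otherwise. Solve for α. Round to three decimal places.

Since u(0) = 0, the lottery's EU is 0.28·2500^α.
Indifference: 327^α = 0.28·2500^α, so (327/2500)^α = 0.28.
Taking logs: α·ln(327/2500) = ln(0.28), so α = -1.272966 / -2.034086 ≈ 0.626.

α ≈ 0.626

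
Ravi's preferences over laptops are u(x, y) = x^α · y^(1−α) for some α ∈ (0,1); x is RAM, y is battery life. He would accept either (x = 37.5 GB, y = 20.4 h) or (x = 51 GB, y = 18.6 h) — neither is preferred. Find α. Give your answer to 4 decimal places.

The Cobb–Douglas utilities coincide, so 37.5^α·20.4^(1−α) = 51^α·18.6^(1−α).
(37.5/51)^α = (18.6/20.4)^(1−α); take logs: α·ln(37.5/51) = (1−α)·ln(18.6/20.4), i.e. α·-0.3074847 = (1−α)·-0.0923733.
Thus α·(-0.3998580) = -0.0923733, so α = -0.0923733/-0.3998580 ≈ 0.2310.

α ≈ 0.2310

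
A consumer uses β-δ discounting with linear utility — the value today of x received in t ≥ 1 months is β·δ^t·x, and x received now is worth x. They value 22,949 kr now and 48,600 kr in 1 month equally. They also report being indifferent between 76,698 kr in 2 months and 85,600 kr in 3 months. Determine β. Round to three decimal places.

The second indifference involves only future payoffs, so β cancels: β·δ^2·76698 = β·δ^3·85600, giving δ = 76698/85600 = 0.89600.
Now use the now-vs-future pair: 22949 = β·δ·48600 gives β = 22949/(0.89600·48600) ≈ 0.527.

β ≈ 0.527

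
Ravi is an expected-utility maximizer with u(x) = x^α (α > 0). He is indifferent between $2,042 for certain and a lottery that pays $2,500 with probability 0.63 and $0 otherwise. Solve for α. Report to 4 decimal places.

α ≈ 2.2832

The lottery's expected utility is 0.63·u(2500) + 0.37·u(0) = 0.63·2500^α (since u(0) = 0 for α > 0).
Indifference: 2042^α = 0.63·2500^α, so (2042/2500)^α = 0.63.
α = ln(0.63) / ln(2042/2500) = -0.4620355/-0.2023610 ≈ 2.2832.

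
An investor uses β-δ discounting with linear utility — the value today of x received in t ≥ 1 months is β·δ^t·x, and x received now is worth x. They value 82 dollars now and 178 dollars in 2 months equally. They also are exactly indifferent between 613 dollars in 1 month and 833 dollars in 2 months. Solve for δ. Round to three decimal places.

Both payoffs in the second observation are in the future, so β drops out: δ^1·613 = δ^2·833 ⇒ δ = 613/833 = 0.73589.

δ ≈ 0.736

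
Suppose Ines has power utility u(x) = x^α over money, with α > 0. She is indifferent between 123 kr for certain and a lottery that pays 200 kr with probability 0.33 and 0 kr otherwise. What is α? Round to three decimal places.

EU(lottery) = 0.33·200^α + 0.67·0 = 0.33·200^α.
Indifference: 123^α = 0.33·200^α, so (123/200)^α = 0.33.
α = ln(0.33) / ln(123/200) = -1.108663/-0.486133 ≈ 2.281.

α ≈ 2.281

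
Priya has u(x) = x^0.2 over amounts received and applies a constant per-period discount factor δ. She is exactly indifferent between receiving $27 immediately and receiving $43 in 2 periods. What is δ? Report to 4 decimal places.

Equating discounted utilities: u(27) = δ^2·u(43) ⇒ δ^2 = u(27)/u(43).
With u(x) = x^0.2: δ^2 = 27^0.2/43^0.2 = (27/43)^0.2 = 0.91113.
Taking the square root: δ = 0.91113^(1/2) ≈ 0.9545.

δ ≈ 0.9545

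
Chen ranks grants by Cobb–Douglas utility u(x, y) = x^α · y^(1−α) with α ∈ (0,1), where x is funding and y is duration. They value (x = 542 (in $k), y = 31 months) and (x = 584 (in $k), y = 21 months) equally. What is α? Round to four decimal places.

α ≈ 0.8392

The Cobb–Douglas utilities coincide, so 542^α·31^(1−α) = 584^α·21^(1−α).
(542/584)^α = (21/31)^(1−α); take logs: α·ln(542/584) = (1−α)·ln(21/31), i.e. α·-0.0746350 = (1−α)·-0.3894648.
Thus α·(-0.4640998) = -0.3894648, so α = -0.3894648/-0.4640998 ≈ 0.8392.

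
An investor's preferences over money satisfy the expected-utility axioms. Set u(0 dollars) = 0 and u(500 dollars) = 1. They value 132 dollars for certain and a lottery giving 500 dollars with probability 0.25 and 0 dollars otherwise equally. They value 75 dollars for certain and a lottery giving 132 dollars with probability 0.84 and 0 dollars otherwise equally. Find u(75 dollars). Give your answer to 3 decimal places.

The first gamble pins u(132 dollars): it must equal 0.25·1 + 0.75·0 = 0.25.
Chaining: u(75 dollars) = 0.84·0.25 + 0.16·0.00 = 0.2100.

0.210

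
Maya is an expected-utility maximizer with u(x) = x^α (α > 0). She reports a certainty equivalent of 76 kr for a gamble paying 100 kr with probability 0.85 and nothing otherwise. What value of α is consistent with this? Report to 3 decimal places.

α ≈ 0.592

EU(lottery) = 0.85·100^α + 0.15·0 = 0.85·100^α.
Setting u(76) equal to that: 76^α = 0.85·100^α ⇒ (76/100)^α = 0.85.
Taking logs: α·ln(76/100) = ln(0.85), so α = -0.162519 / -0.274437 ≈ 0.592.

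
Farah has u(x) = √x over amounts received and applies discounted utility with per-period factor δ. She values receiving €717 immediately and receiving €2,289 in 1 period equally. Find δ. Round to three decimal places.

δ ≈ 0.560

Indifference means u(717) = δ · u(2289), so δ = u(717)/u(2289).
With u(x) = √x: δ = √717/√2289 = √(717/2289) = 0.55968.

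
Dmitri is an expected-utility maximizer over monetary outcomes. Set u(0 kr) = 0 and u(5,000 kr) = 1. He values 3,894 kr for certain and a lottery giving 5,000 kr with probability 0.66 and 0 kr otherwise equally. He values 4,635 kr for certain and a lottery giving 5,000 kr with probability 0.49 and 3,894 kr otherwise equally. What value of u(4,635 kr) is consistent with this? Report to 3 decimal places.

0.827

From the first indifference, u(3,894 kr) = 0.66·u(5,000 kr) + 0.34·u(0 kr) = 0.66·1 + 0.34·0 = 0.66.
Then u(4,635 kr) = 0.49·u(5,000 kr) + 0.51·u(3,894 kr) = 0.49·1.00 + 0.51·0.66 = 0.8266.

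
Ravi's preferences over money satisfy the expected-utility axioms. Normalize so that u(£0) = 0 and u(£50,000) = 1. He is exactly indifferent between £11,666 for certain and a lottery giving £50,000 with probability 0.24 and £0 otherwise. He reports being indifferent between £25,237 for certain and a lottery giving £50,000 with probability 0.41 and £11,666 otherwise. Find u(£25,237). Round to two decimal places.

0.55

First, u(£11,666) = 0.24·u(£50,000) + 0.76·u(£0) = 0.24.
Then u(£25,237) = 0.41·u(£50,000) + 0.59·u(£11,666) = 0.41·1.00 + 0.59·0.24 = 0.5516.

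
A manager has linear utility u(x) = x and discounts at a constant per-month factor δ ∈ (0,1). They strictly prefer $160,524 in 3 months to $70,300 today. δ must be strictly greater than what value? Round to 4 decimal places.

Under u(x) = x this choice says 70300 < δ^3·160524.
Hence δ^3 > 70300/160524 = 0.43794, and x ↦ x^(1/3) is increasing on (0,∞).
δ > (70300/160524)^(1/3) ≈ 0.7594.

δ > 0.7594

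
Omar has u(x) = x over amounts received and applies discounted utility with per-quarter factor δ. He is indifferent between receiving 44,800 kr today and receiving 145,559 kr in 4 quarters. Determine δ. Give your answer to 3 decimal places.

The payoff in 4 quarters is discounted by δ^4, so u(44800) = δ^4·u(145559) and δ^4 = u(44800)/u(145559).
With u(x) = x: δ^4 = 44800/145559 = 0.30778.
Taking the 4th root: δ = 0.30778^(1/4) ≈ 0.745.

δ ≈ 0.745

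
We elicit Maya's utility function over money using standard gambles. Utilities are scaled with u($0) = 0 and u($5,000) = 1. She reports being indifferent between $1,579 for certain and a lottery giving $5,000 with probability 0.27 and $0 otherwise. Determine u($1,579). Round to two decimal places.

u($1,579) equals the lottery's expected utility: 0.27·1 + 0.73·0 = 0.27.

0.27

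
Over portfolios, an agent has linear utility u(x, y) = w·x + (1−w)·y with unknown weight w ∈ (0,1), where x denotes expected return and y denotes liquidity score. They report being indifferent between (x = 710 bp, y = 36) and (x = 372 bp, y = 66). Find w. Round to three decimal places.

w = 0.082

u(710,36) = u(372,66) means w·710 + (1−w)·36 = w·372 + (1−w)·66.
w·(710−372) = (1−w)·(66−36), i.e. w·338 = (1−w)·30.
Hence w = 30/(338+30) = 30/368 = 0.082.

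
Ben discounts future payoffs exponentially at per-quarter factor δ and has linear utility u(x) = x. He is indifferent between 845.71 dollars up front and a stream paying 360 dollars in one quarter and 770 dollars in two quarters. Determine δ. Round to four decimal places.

Equating present values: 845.71 = 360δ + 770δ².
Rearranged: 770δ² + 360δ − 845.71 = 0.
δ = (−360 + √(360² + 4·770·845.71)) / (2·770) = (−360 + √2734386.80) / 1540 ≈ 0.8400.

δ ≈ 0.8400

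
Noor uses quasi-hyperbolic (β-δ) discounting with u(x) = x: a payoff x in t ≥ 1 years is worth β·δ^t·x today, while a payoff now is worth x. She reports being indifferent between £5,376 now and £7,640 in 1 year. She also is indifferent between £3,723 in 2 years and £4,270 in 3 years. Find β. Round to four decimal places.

From the later pair, β·δ^2·3723 = β·δ^3·4270; dividing through, δ = 3723/4270 = 0.87190.
Substituting δ into 5376 = β·δ·7640: β = 5376/(6661.293) ≈ 0.8071.

β ≈ 0.8071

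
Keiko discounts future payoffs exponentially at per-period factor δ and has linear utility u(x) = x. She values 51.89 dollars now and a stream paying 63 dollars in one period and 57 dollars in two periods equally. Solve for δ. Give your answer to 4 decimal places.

The stream is worth 63δ + 57δ² today, so 63δ + 57δ² = 51.89.
So 57δ² + 63δ − 51.89 = 0.
By the quadratic formula (taking the positive root), δ = (−63 + √15799.92) / 114 ≈ 0.5500.

δ ≈ 0.5500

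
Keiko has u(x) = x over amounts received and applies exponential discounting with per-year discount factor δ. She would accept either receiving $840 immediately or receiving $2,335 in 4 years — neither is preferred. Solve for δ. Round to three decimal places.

Equating discounted utilities: u(840) = δ^4·u(2335) ⇒ δ^4 = u(840)/u(2335).
With u(x) = x: δ^4 = 840/2335 = 0.35974.
Taking the 4th root: δ = 0.35974^(1/4) ≈ 0.774.

δ ≈ 0.774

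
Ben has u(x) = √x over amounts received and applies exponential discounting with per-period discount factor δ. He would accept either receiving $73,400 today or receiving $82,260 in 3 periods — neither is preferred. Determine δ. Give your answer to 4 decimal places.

The payoff in 3 periods is discounted by δ^3, so u(73400) = δ^3·u(82260) and δ^3 = u(73400)/u(82260).
Since u(x) = √x, δ^3 = √(73400/82260) = 0.94461.
So δ = 0.94461^(1/3) ≈ 0.9812.

δ ≈ 0.9812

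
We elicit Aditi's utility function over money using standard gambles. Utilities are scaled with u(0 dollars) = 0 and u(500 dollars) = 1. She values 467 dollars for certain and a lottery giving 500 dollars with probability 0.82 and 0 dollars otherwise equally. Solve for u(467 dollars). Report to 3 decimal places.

u(467 dollars) equals the lottery's expected utility: 0.82·1 + 0.18·0 = 0.82.

0.820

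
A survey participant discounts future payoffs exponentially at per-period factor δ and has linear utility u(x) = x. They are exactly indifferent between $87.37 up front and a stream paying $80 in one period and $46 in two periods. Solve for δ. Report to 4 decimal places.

δ ≈ 0.7600

The stream is worth 80δ + 46δ² today, so 80δ + 46δ² = 87.37.
So 46δ² + 80δ − 87.37 = 0.
δ = (−80 + √(80² + 4·46·87.37)) / (2·46) = (−80 + √22476.08) / 92 ≈ 0.7600.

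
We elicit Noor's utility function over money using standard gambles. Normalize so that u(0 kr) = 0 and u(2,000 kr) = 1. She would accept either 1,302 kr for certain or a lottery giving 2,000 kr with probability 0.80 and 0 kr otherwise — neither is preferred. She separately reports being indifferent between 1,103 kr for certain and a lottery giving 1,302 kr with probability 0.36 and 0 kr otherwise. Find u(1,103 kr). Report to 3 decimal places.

0.288

First, u(1,302 kr) = 0.80·u(2,000 kr) + 0.20·u(0 kr) = 0.80.
Then u(1,103 kr) = 0.36·u(1,302 kr) + 0.64·u(0 kr) = 0.36·0.80 + 0.64·0.00 = 0.2880.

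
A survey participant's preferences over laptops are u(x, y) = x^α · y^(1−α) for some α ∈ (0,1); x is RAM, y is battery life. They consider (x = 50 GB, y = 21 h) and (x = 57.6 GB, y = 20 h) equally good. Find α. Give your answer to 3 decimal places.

α ≈ 0.256

The Cobb–Douglas utilities coincide, so 50^α·21^(1−α) = 57.6^α·20^(1−α).
Rearrange to (50/57.6)^α = (20/21)^(1−α) and take logs: α·-0.141500 = (1−α)·-0.048790.
Thus α·(-0.190290) = -0.048790, so α = -0.048790/-0.190290 ≈ 0.256.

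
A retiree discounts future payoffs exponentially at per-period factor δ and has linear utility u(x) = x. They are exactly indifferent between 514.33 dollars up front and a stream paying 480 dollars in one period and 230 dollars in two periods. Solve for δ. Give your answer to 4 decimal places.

Equating present values: 514.33 = 480δ + 230δ².
Rearranged: 230δ² + 480δ − 514.33 = 0.
The positive root is δ = [−480 + √(480² + 4·230·514.33)] / (2·230) = (−480 + 838.799)/460 ≈ 0.7800.

δ ≈ 0.7800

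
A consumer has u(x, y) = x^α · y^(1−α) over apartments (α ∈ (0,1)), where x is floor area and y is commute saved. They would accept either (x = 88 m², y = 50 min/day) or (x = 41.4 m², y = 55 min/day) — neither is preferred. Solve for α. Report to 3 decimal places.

α ≈ 0.112

Set the two utilities equal: 88^α·50^(1−α) = 41.4^α·55^(1−α).
(88/41.4)^α = (55/50)^(1−α); take logs: α·ln(88/41.4) = (1−α)·ln(55/50), i.e. α·0.754056 = (1−α)·0.095310.
So α/(1−α) = (0.095310)/(0.754056) = 0.126396, and α = 0.126396/1.126396 ≈ 0.112.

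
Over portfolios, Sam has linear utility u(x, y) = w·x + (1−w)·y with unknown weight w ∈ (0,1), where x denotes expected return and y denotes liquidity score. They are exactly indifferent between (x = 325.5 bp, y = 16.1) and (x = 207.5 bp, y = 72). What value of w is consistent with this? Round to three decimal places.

Equating utilities: w·325.5 + (1−w)·16.1 = w·207.5 + (1−w)·72.
Rearranging, 118·w − 55.9·(1−w) = 0.
Hence w = 55.9/(118+55.9) = 55.9/173.9 = 0.321.

w = 0.321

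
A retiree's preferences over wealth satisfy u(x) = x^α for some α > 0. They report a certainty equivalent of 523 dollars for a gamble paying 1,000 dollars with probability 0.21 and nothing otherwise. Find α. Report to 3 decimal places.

The lottery's expected utility is 0.21·u(1000) + 0.79·u(0) = 0.21·1000^α (since u(0) = 0 for α > 0).
Setting u(523) equal to that: 523^α = 0.21·1000^α ⇒ (523/1000)^α = 0.21.
α = ln(0.21) / ln(523/1000) = -1.560648/-0.648174 ≈ 2.408.

α ≈ 2.408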